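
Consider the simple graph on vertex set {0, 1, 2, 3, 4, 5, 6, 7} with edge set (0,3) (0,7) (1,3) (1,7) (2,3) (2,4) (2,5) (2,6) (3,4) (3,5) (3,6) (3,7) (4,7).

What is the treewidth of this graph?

2

A width-2 tree decomposition is:
Bags: B1 = {3, 4, 7}  B2 = {2, 3, 4}  B3 = {0, 3, 7}  B4 = {1, 3, 7}  B5 = {2, 3, 6}  B6 = {2, 3, 5}
Tree: B1–B2, B1–B3, B3–B4, B2–B5, B2–B6
The largest bag has 3 vertices, giving width 2; this decomposition certifies tw(G) ≤ 2. Conversely, {0, 3, 7} is a clique of size 3, and the vertices of any clique must share a bag in every tree decomposition; so some bag has ≥ 3 vertices and tw(G) ≥ 2. Hence tw(G) = 2 exactly.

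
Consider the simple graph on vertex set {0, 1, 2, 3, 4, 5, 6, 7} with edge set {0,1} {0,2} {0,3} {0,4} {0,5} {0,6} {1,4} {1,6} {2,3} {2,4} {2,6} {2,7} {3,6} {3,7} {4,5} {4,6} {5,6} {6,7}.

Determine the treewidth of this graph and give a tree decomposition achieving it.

Treewidth 3.
Bags: B1 = {0, 4, 5, 6}  B2 = {0, 2, 4, 6}  B3 = {0, 1, 4, 6}  B4 = {0, 2, 3, 6}  B5 = {2, 3, 6, 7}
Tree: B1–B2, B1–B3, B2–B4, B4–B5

Every bag has size at most 4, so the width is 4 − 1 = 3 and tw(G) ≤ 3. Conversely, {0, 2, 3, 6} is a clique of size 4, and the vertices of any clique must share a bag in every tree decomposition; so some bag has ≥ 4 vertices and tw(G) ≥ 3. The upper and lower bounds meet at 3, so that is the treewidth.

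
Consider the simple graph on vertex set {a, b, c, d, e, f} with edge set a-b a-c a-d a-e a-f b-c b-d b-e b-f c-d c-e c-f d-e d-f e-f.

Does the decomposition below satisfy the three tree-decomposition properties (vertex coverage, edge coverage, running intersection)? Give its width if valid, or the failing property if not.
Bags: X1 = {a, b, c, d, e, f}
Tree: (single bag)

Yes; width 5.

Checking the three conditions: (i) the bags cover all of {a, b, c, d, e, f}; (ii) for each edge, some bag contains both endpoints; (iii) the bags containing any fixed vertex form a subtree. All hold, so the decomposition is valid with width 6 − 1 = 5.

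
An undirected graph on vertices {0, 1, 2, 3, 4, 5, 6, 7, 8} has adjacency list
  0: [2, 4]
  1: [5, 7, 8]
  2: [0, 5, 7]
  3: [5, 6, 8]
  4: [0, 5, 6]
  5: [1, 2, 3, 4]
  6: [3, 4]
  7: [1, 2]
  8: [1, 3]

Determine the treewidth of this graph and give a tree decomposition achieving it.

Treewidth 3.
One optimal decomposition is:
Bags: B1 = {1, 3, 7, 8}  B2 = {1, 3, 5, 7}  B3 = {2, 3, 5, 7}  B4 = {2, 3, 5, 6}  B5 = {2, 4, 5, 6}  B6 = {0, 2, 4, 6}
Tree: B1–B2, B2–B3, B3–B4, B4–B5, B5–B6

Each bag holds 4 vertices, so the decomposition has width 3, which upper-bounds the treewidth. For the lower bound: the 4 vertex sets {1,7,8}, {3}, {5}, {0,2,4,6} are disjoint, each induces a connected subgraph, and every pair is joined by at least one edge of G. Contracting each set to a single vertex therefore yields K_{4} as a minor, and since treewidth is minor-monotone, tw(G) ≥ tw(K_{4}) = 3. Therefore the treewidth is 3.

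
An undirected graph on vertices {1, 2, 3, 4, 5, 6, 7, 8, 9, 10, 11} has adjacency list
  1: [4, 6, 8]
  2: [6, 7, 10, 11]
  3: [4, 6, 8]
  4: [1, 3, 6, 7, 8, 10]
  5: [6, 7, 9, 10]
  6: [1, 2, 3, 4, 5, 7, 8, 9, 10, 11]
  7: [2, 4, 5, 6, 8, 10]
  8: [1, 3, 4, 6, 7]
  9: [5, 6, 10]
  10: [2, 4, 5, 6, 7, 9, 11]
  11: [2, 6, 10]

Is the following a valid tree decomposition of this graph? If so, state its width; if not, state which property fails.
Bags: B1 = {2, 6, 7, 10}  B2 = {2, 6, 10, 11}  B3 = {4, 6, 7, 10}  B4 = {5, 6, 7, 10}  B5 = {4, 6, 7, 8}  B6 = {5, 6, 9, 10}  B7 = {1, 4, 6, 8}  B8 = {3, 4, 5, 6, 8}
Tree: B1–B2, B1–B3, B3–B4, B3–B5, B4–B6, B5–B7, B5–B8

No — bags containing vertex 5 are not connected in the tree.

A tree decomposition must satisfy three properties: every vertex lies in some bag; for every edge, both endpoints lie together in some bag; and for every vertex, the bags containing it form a connected subtree. Here bags containing vertex 5 are not connected in the tree, so the decomposition is invalid.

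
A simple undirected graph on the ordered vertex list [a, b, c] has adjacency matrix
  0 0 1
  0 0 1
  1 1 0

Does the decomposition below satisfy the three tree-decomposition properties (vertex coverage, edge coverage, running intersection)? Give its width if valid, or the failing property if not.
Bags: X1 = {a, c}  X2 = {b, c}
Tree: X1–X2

Vertex coverage: the bags together contain {a, b, c}, the full vertex set. Edge coverage: each edge of G has both endpoints in at least one bag. Running intersection: for every vertex, the bags containing it form a connected subtree. All three properties hold, so this is a valid tree decomposition of width max|bag| − 1 = 1, and hence tw(G) ≤ 1.

Yes; width 1.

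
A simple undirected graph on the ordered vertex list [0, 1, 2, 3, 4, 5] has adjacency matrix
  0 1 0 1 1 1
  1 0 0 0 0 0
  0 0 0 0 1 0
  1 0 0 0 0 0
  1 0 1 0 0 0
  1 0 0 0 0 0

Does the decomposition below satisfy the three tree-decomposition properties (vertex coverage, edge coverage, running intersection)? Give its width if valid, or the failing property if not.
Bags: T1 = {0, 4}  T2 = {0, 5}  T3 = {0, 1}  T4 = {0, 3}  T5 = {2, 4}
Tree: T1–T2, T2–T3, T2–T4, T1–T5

Vertex coverage: the bags together contain {0, 1, 2, 3, 4, 5}, the full vertex set. Edge coverage: each edge of G has both endpoints in at least one bag. Running intersection: for every vertex, the bags containing it form a connected subtree. All three properties hold, so this is a valid tree decomposition of width max|bag| − 1 = 1, and hence tw(G) ≤ 1.

Yes; width 1.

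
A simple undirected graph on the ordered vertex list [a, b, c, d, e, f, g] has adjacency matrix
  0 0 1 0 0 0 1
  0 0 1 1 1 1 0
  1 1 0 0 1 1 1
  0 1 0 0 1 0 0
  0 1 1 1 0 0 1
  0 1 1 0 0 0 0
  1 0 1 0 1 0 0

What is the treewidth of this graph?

2

A width-2 tree decomposition is:
Bags: B1 = {c, e, g}  B2 = {a, c, g}  B3 = {b, c, e}  B4 = {b, c, f}  B5 = {b, d, e}
Tree: B1–B2, B1–B3, B3–B4, B3–B5
The largest bag has 3 vertices, giving width 2; this decomposition certifies tw(G) ≤ 2. On the other hand G contains the 3-clique {b, d, e}. A clique must lie in a single bag of any decomposition, so no decomposition can have width below 2. Combining the bounds, tw(G) = 2.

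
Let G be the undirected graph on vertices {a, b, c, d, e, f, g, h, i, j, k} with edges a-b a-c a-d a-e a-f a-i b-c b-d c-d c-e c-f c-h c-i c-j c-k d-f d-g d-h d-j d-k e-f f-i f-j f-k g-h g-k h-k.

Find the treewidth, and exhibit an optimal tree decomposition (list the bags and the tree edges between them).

Treewidth 3.
Bags: B1 = {a, c, d, f}  B2 = {c, d, f, k}  B3 = {c, d, h, k}  B4 = {c, d, f, j}  B5 = {a, c, f, i}  B6 = {a, b, c, d}  B7 = {a, c, e, f}  B8 = {d, g, h, k}
Tree: B1–B2, B2–B3, B2–B4, B1–B5, B1–B6, B5–B7, B3–B8

Every bag has size at most 4, so the width is 4 − 1 = 3 and tw(G) ≤ 3. On the other hand G contains the 4-clique {d, g, h, k}. A clique must lie in a single bag of any decomposition, so no decomposition can have width below 3. Hence tw(G) = 3 exactly.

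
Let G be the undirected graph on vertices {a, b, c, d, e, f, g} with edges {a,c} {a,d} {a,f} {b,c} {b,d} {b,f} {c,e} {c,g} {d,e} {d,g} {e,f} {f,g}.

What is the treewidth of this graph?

A width-3 tree decomposition is:
Bags: B1 = {a, c, d, f}  B2 = {c, d, e, f}  B3 = {c, d, f, g}  B4 = {b, c, d, f}
Tree: B1–B2, B2–B3, B3–B4
Each bag holds 4 vertices, so the decomposition has width 3, which upper-bounds the treewidth. For the lower bound: the 4 vertex sets {a,c}, {e,f}, {d}, {g} are disjoint, each induces a connected subgraph, and every pair is joined by at least one edge of G. Contracting each set to a single vertex therefore yields K_{4} as a minor, and since treewidth is minor-monotone, tw(G) ≥ tw(K_{4}) = 3. Therefore the treewidth is 3.

3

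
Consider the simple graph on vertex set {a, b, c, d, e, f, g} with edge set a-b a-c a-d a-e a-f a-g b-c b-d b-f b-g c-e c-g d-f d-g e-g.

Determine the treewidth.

A width-3 tree decomposition is:
Bags: B1 = {a, b, c, g}  B2 = {a, c, e, g}  B3 = {a, b, d, g}  B4 = {a, b, d, f}
Tree: B1–B2, B1–B3, B3–B4
Each bag holds 4 vertices, so the decomposition has width 3, which upper-bounds the treewidth. For the lower bound, the 4 vertices {a, b, d, g} are pairwise adjacent, and any tree decomposition puts a clique entirely inside one bag — forcing width ≥ 3. Therefore the treewidth is 3.

3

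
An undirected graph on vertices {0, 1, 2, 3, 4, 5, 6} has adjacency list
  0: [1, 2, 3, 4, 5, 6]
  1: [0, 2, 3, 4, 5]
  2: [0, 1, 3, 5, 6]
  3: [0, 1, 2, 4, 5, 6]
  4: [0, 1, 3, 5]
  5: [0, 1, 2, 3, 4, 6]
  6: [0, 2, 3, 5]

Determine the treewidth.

4

A width-4 tree decomposition is:
Bags: B1 = {0, 1, 3, 4, 5}  B2 = {0, 1, 2, 3, 5}  B3 = {0, 2, 3, 5, 6}
Tree: B1–B2, B2–B3
The largest bag has 5 vertices, giving width 4; this decomposition certifies tw(G) ≤ 4. Conversely, {0, 1, 2, 3, 5} is a clique of size 5, and the vertices of any clique must share a bag in every tree decomposition; so some bag has ≥ 5 vertices and tw(G) ≥ 4. Therefore the treewidth is 4.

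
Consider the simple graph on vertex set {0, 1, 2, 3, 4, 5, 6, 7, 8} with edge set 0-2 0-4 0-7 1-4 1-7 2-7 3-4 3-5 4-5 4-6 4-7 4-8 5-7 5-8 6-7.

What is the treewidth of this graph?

2

A width-2 tree decomposition is:
Bags: B1 = {3, 4, 5}  B2 = {4, 5, 7}  B3 = {4, 5, 8}  B4 = {0, 4, 7}  B5 = {0, 2, 7}  B6 = {4, 6, 7}  B7 = {1, 4, 7}
Tree: B1–B2, B1–B3, B2–B4, B4–B5, B4–B6, B4–B7
The largest bag has 3 vertices, giving width 2; this decomposition certifies tw(G) ≤ 2. Conversely, {0, 2, 7} is a clique of size 3, and the vertices of any clique must share a bag in every tree decomposition; so some bag has ≥ 3 vertices and tw(G) ≥ 2. The upper and lower bounds meet at 2, so that is the treewidth.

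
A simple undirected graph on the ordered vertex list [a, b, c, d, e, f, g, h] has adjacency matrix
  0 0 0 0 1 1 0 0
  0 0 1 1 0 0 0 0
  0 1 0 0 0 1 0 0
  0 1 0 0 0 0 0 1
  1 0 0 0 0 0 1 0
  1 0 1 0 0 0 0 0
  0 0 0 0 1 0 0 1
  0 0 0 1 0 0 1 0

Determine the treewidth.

2

A width-2 tree decomposition is:
Bags: B1 = {a, e, f}  B2 = {c, e, f}  B3 = {b, c, e}  B4 = {b, d, e}  B5 = {d, e, h}  B6 = {e, g, h}
Tree: B1–B2, B2–B3, B3–B4, B4–B5, B5–B6
The largest bag has 3 vertices, giving width 2; this decomposition certifies tw(G) ≤ 2. Since e–a–f–c–b–d–h–g–e is a cycle in G, G is not acyclic. Forests are exactly the graphs of treewidth ≤ 1, so tw(G) ≥ 2. Hence tw(G) = 2 exactly.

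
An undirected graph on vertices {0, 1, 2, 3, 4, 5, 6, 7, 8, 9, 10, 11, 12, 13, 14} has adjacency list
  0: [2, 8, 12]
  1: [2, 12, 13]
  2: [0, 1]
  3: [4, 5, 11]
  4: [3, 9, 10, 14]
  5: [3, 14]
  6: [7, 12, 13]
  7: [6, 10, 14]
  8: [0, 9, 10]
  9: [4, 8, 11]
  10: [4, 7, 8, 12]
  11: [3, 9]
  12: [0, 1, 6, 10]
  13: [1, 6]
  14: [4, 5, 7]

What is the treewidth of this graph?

3

A width-3 tree decomposition is:
Bags: B1 = {3, 5, 9, 11}  B2 = {3, 4, 5, 9}  B3 = {4, 5, 9, 14}  B4 = {4, 8, 9, 14}  B5 = {4, 8, 10, 14}  B6 = {7, 8, 10, 14}  B7 = {0, 7, 8, 10}  B8 = {0, 7, 10, 12}  B9 = {0, 6, 7, 12}  B10 = {0, 2, 6, 12}  B11 = {1, 2, 6, 12}  B12 = {1, 2, 6, 13}
Tree: B1–B2, B2–B3, B3–B4, B4–B5, B5–B6, B6–B7, B7–B8, B8–B9, B9–B10, B10–B11, B11–B12
The largest bag has 4 vertices, giving width 3; this decomposition certifies tw(G) ≤ 3. For the lower bound: the 4 vertex sets {3,5,11}, {9}, {4}, {7,8,10,14} are disjoint, each induces a connected subgraph, and every pair is joined by at least one edge of G. Contracting each set to a single vertex therefore yields K_{4} as a minor, and since treewidth is minor-monotone, tw(G) ≥ tw(K_{4}) = 3. Combining the bounds, tw(G) = 3.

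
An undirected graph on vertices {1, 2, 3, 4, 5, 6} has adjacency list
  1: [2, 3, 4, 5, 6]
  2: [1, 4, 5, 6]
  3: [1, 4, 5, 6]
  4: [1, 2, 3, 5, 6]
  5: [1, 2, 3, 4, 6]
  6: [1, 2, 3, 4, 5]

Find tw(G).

4

A width-4 tree decomposition is:
Bags: B1 = {1, 2, 4, 5, 6}  B2 = {1, 3, 4, 5, 6}
Tree: B1–B2
Every bag has size at most 5, so the width is 5 − 1 = 4 and tw(G) ≤ 4. On the other hand G contains the 5-clique {1, 2, 4, 5, 6}. A clique must lie in a single bag of any decomposition, so no decomposition can have width below 4. Therefore the treewidth is 4.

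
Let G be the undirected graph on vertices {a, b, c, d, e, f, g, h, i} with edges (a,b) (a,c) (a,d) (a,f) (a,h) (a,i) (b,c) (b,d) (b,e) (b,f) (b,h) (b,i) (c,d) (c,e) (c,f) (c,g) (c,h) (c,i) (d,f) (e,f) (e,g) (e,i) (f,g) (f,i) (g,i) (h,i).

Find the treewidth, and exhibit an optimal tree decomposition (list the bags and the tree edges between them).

Every bag has size at most 5, so the width is 5 − 1 = 4 and tw(G) ≤ 4. For the lower bound, the 5 vertices {a, b, c, h, i} are pairwise adjacent, and any tree decomposition puts a clique entirely inside one bag — forcing width ≥ 4. Combining the bounds, tw(G) = 4.

Treewidth 4.
One optimal decomposition is:
Bags: B1 = {a, b, c, h, i}  B2 = {a, b, c, f, i}  B3 = {b, c, e, f, i}  B4 = {c, e, f, g, i}  B5 = {a, b, c, d, f}
Tree: B1–B2, B2–B3, B3–B4, B2–B5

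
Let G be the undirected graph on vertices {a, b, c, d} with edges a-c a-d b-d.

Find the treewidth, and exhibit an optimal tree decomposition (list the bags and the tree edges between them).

Each bag holds 2 vertices, so the decomposition has width 1, which upper-bounds the treewidth. Since G has at least one edge (e.g. b–d), it is not an edgeless graph, so tw(G) ≥ 1. Hence tw(G) = 1 exactly.

Treewidth 1.
One optimal decomposition is:
Bags: B1 = {b, d}  B2 = {a, d}  B3 = {a, c}
Tree: B1–B2, B2–B3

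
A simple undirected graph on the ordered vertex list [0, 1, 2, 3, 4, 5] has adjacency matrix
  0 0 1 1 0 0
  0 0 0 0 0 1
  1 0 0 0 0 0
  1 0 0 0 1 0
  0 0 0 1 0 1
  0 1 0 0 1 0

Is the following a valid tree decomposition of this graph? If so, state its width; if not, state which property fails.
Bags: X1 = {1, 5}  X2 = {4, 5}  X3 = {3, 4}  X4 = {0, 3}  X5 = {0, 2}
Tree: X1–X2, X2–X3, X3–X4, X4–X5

Yes; width 1.

Checking the three conditions: (i) the bags cover all of {0, 1, 2, 3, 4, 5}; (ii) for each edge, some bag contains both endpoints; (iii) the bags containing any fixed vertex form a subtree. All hold, so the decomposition is valid with width 2 − 1 = 1.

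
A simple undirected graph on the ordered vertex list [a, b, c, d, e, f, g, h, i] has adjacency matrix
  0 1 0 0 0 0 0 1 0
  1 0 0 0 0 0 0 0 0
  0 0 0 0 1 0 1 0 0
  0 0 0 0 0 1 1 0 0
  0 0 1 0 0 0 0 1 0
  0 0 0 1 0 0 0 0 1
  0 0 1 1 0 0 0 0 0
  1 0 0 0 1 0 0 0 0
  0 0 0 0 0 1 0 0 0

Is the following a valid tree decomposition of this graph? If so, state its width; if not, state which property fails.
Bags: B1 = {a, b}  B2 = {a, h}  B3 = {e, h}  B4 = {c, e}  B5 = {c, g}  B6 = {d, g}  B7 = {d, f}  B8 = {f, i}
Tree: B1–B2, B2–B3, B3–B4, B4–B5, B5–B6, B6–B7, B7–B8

Checking the three conditions: (i) the bags cover all of {a, b, c, d, e, f, g, h, i}; (ii) for each edge, some bag contains both endpoints; (iii) the bags containing any fixed vertex form a subtree. All hold, so the decomposition is valid with width 2 − 1 = 1.

Yes; width 1.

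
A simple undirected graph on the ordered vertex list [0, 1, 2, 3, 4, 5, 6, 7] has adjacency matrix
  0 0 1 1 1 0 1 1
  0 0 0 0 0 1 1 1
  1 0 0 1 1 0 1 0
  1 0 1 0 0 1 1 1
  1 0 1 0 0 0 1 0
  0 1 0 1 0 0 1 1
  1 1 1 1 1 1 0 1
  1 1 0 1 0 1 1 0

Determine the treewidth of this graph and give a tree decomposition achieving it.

Each bag holds 4 vertices, so the decomposition has width 3, which upper-bounds the treewidth. For the lower bound, the 4 vertices {0, 2, 3, 6} are pairwise adjacent, and any tree decomposition puts a clique entirely inside one bag — forcing width ≥ 3. Therefore the treewidth is 3.

Treewidth 3.
One optimal decomposition is:
Bags: B1 = {0, 3, 6, 7}  B2 = {3, 5, 6, 7}  B3 = {1, 5, 6, 7}  B4 = {0, 2, 3, 6}  B5 = {0, 2, 4, 6}
Tree: B1–B2, B2–B3, B1–B4, B4–B5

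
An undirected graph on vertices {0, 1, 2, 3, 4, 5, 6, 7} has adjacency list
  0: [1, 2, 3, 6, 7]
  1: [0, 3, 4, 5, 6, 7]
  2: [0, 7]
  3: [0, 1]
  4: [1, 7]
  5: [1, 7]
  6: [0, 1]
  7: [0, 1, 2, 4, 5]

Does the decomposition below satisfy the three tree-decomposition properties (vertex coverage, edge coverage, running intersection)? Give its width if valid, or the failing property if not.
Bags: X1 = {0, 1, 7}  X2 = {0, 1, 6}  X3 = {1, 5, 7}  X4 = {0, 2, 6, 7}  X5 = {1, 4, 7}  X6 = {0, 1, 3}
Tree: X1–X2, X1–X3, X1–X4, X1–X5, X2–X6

No — bags containing vertex 6 are not connected in the tree.

A tree decomposition must satisfy three properties: every vertex lies in some bag; for every edge, both endpoints lie together in some bag; and for every vertex, the bags containing it form a connected subtree. Here bags containing vertex 6 are not connected in the tree, so the decomposition is invalid.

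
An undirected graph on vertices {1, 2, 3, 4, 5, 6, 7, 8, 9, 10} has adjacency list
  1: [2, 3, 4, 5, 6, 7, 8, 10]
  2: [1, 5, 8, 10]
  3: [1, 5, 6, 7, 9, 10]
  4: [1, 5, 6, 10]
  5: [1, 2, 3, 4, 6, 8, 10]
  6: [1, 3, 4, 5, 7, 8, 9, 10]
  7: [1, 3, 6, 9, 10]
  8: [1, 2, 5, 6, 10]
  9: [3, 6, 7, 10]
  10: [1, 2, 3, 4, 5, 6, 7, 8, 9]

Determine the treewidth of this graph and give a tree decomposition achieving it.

Each bag holds 5 vertices, so the decomposition has width 4, which upper-bounds the treewidth. For the lower bound, the 5 vertices {1, 2, 5, 8, 10} are pairwise adjacent, and any tree decomposition puts a clique entirely inside one bag — forcing width ≥ 4. The upper and lower bounds meet at 4, so that is the treewidth.

Treewidth 4.
One optimal decomposition is:
Bags: B1 = {1, 2, 5, 8, 10}  B2 = {1, 5, 6, 8, 10}  B3 = {1, 3, 5, 6, 10}  B4 = {1, 3, 6, 7, 10}  B5 = {3, 6, 7, 9, 10}  B6 = {1, 4, 5, 6, 10}
Tree: B1–B2, B2–B3, B3–B4, B4–B5, B2–B6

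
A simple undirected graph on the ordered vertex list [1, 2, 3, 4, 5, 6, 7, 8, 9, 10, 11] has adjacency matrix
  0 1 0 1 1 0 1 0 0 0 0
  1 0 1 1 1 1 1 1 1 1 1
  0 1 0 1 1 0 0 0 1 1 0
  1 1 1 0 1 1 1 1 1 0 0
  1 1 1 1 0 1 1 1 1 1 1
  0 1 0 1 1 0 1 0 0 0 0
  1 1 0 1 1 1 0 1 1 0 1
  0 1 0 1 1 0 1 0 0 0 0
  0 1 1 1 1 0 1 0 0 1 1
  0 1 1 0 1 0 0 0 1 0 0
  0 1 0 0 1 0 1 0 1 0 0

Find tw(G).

4

A width-4 tree decomposition is:
Bags: B1 = {1, 2, 4, 5, 7}  B2 = {2, 4, 5, 7, 9}  B3 = {2, 5, 7, 9, 11}  B4 = {2, 4, 5, 6, 7}  B5 = {2, 4, 5, 7, 8}  B6 = {2, 3, 4, 5, 9}  B7 = {2, 3, 5, 9, 10}
Tree: B1–B2, B2–B3, B1–B4, B2–B5, B2–B6, B6–B7
Every bag has size at most 5, so the width is 5 − 1 = 4 and tw(G) ≤ 4. Conversely, {2, 3, 5, 9, 10} is a clique of size 5, and the vertices of any clique must share a bag in every tree decomposition; so some bag has ≥ 5 vertices and tw(G) ≥ 4. The upper and lower bounds meet at 4, so that is the treewidth.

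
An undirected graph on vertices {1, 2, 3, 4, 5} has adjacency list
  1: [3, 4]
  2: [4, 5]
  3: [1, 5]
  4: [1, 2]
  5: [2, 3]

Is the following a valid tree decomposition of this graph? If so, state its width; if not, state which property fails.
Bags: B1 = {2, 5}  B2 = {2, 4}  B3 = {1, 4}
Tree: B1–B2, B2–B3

No — vertex 3 appears in no bag.

A tree decomposition must satisfy three properties: every vertex lies in some bag; for every edge, both endpoints lie together in some bag; and for every vertex, the bags containing it form a connected subtree. Here vertex 3 appears in no bag, so the decomposition is invalid.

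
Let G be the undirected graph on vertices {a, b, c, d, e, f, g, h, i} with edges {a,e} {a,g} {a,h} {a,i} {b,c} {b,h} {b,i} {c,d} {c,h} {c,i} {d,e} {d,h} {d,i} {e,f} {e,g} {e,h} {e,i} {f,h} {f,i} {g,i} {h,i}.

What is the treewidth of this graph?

A width-3 tree decomposition is:
Bags: B1 = {d, e, h, i}  B2 = {c, d, h, i}  B3 = {a, e, h, i}  B4 = {a, e, g, i}  B5 = {e, f, h, i}  B6 = {b, c, h, i}
Tree: B1–B2, B1–B3, B3–B4, B3–B5, B2–B6
Every bag has size at most 4, so the width is 4 − 1 = 3 and tw(G) ≤ 3. For the lower bound, the 4 vertices {a, e, g, i} are pairwise adjacent, and any tree decomposition puts a clique entirely inside one bag — forcing width ≥ 3. Therefore the treewidth is 3.

3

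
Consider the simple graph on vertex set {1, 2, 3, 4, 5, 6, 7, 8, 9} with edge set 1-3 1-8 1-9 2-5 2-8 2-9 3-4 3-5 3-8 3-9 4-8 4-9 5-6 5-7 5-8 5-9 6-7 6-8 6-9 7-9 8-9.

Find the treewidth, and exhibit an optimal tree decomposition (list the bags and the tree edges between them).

Each bag holds 4 vertices, so the decomposition has width 3, which upper-bounds the treewidth. For the lower bound, the 4 vertices {2, 5, 8, 9} are pairwise adjacent, and any tree decomposition puts a clique entirely inside one bag — forcing width ≥ 3. Combining the bounds, tw(G) = 3.

Treewidth 3.
One such decomposition:
Bags: B1 = {2, 5, 8, 9}  B2 = {5, 6, 8, 9}  B3 = {3, 5, 8, 9}  B4 = {1, 3, 8, 9}  B5 = {3, 4, 8, 9}  B6 = {5, 6, 7, 9}
Tree: B1–B2, B1–B3, B3–B4, B3–B5, B2–B6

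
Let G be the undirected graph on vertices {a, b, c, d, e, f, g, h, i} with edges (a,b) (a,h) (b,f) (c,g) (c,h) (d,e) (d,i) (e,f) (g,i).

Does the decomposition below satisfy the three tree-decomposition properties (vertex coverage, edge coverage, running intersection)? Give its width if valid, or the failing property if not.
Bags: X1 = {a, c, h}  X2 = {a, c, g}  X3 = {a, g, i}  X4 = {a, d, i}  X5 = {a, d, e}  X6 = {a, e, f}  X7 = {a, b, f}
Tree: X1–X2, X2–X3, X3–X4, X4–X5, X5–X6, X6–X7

Yes; width 2.

Vertex coverage: the bags together contain {a, b, c, d, e, f, g, h, i}, the full vertex set. Edge coverage: each edge of G has both endpoints in at least one bag. Running intersection: for every vertex, the bags containing it form a connected subtree. All three properties hold, so this is a valid tree decomposition of width max|bag| − 1 = 2, and hence tw(G) ≤ 2.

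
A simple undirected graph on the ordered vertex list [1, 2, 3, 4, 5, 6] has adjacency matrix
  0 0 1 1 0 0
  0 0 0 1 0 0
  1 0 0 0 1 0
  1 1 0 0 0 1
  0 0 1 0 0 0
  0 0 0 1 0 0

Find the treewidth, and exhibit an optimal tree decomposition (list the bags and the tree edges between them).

Treewidth 1.
Bags: B1 = {3, 5}  B2 = {1, 3}  B3 = {1, 4}  B4 = {4, 6}  B5 = {2, 4}
Tree: B1–B2, B2–B3, B3–B4, B4–B5

Each bag holds 2 vertices, so the decomposition has width 1, which upper-bounds the treewidth. Any graph with an edge has treewidth ≥ 1, and G has the edge 5–3. The upper and lower bounds meet at 1, so that is the treewidth.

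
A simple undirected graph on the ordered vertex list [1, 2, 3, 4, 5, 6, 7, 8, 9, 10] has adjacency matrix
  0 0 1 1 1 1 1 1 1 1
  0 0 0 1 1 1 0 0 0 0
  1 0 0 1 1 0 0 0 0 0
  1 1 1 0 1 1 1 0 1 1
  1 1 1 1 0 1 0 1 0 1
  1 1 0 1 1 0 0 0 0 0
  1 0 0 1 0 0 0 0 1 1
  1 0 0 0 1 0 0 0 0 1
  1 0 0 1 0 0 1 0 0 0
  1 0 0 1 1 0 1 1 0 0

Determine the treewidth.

A width-3 tree decomposition is:
Bags: B1 = {1, 4, 5, 10}  B2 = {1, 4, 7, 10}  B3 = {1, 4, 5, 6}  B4 = {1, 5, 8, 10}  B5 = {2, 4, 5, 6}  B6 = {1, 4, 7, 9}  B7 = {1, 3, 4, 5}
Tree: B1–B2, B1–B3, B1–B4, B3–B5, B2–B6, B1–B7
Each bag holds 4 vertices, so the decomposition has width 3, which upper-bounds the treewidth. For the lower bound, the 4 vertices {1, 5, 8, 10} are pairwise adjacent, and any tree decomposition puts a clique entirely inside one bag — forcing width ≥ 3. The upper and lower bounds meet at 3, so that is the treewidth.

3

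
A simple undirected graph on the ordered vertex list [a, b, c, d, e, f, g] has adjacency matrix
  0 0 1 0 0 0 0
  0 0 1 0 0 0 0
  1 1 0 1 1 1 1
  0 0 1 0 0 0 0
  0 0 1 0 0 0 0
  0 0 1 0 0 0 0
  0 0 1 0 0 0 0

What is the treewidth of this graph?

A width-1 tree decomposition is:
Bags: B1 = {a, c}  B2 = {c, e}  B3 = {c, f}  B4 = {b, c}  B5 = {c, g}  B6 = {c, d}
Tree: B1–B2, B2–B3, B2–B4, B4–B5, B3–B6
The largest bag has 2 vertices, giving width 1; this decomposition certifies tw(G) ≤ 1. Any graph with an edge has treewidth ≥ 1, and G has the edge c–a. Combining the bounds, tw(G) = 1.

1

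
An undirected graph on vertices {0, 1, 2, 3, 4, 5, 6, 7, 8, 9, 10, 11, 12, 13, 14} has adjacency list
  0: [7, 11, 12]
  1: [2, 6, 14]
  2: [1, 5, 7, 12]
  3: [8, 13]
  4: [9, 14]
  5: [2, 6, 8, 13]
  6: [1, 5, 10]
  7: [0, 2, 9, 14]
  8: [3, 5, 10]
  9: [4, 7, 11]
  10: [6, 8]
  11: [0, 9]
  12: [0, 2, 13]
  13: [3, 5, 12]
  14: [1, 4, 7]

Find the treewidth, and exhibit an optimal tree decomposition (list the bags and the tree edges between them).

Treewidth 3.
Bags: B1 = {0, 4, 9, 11}  B2 = {0, 4, 7, 9}  B3 = {0, 4, 7, 14}  B4 = {0, 7, 12, 14}  B5 = {2, 7, 12, 14}  B6 = {1, 2, 12, 14}  B7 = {1, 2, 12, 13}  B8 = {1, 2, 5, 13}  B9 = {1, 5, 6, 13}  B10 = {3, 5, 6, 13}  B11 = {3, 5, 6, 8}  B12 = {3, 6, 8, 10}
Tree: B1–B2, B2–B3, B3–B4, B4–B5, B5–B6, B6–B7, B7–B8, B8–B9, B9–B10, B10–B11, B11–B12

Every bag has size at most 4, so the width is 4 − 1 = 3 and tw(G) ≤ 3. For the lower bound: the 4 vertex sets {4,9,11}, {0}, {7}, {1,2,12,14} are disjoint, each induces a connected subgraph, and every pair is joined by at least one edge of G. Contracting each set to a single vertex therefore yields K_{4} as a minor, and since treewidth is minor-monotone, tw(G) ≥ tw(K_{4}) = 3. The upper and lower bounds meet at 3, so that is the treewidth.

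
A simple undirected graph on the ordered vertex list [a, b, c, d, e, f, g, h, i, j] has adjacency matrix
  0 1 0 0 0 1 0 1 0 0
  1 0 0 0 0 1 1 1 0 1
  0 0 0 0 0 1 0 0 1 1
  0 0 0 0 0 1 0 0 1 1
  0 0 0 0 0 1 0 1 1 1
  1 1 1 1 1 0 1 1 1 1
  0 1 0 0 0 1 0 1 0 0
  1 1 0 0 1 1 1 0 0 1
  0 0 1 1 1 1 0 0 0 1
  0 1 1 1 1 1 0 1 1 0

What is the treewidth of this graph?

A width-3 tree decomposition is:
Bags: B1 = {b, f, h, j}  B2 = {e, f, h, j}  B3 = {e, f, i, j}  B4 = {d, f, i, j}  B5 = {b, f, g, h}  B6 = {a, b, f, h}  B7 = {c, f, i, j}
Tree: B1–B2, B2–B3, B3–B4, B1–B5, B5–B6, B4–B7
The largest bag has 4 vertices, giving width 3; this decomposition certifies tw(G) ≤ 3. On the other hand G contains the 4-clique {b, f, g, h}. A clique must lie in a single bag of any decomposition, so no decomposition can have width below 3. Therefore the treewidth is 3.

3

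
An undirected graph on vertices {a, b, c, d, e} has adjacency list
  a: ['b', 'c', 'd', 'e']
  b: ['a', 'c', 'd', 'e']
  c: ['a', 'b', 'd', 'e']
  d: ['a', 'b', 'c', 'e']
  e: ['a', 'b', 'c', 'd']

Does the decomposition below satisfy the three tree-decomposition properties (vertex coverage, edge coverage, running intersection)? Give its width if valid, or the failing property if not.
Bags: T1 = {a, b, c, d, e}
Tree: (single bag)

Every vertex of G appears in some bag (union = {a, b, c, d, e}); every edge is covered by a bag; and for each vertex v the set of bags containing v is connected in the bag tree. The decomposition is therefore valid. The largest bag has 5 vertices, so the width is 4.

Yes; width 4.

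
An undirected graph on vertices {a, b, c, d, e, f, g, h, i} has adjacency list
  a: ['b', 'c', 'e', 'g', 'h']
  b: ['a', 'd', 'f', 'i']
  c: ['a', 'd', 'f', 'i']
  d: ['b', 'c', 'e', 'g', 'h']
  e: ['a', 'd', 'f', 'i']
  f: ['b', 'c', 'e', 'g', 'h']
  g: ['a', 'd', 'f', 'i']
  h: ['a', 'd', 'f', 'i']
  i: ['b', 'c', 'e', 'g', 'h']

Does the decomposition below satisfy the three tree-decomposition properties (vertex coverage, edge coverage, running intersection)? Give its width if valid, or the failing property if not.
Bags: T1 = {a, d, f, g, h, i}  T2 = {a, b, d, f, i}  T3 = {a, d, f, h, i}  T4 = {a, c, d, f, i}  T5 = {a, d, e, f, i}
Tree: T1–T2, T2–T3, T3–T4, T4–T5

No — bags containing vertex h are not connected in the tree.

A tree decomposition must satisfy three properties: every vertex lies in some bag; for every edge, both endpoints lie together in some bag; and for every vertex, the bags containing it form a connected subtree. Here bags containing vertex h are not connected in the tree, so the decomposition is invalid.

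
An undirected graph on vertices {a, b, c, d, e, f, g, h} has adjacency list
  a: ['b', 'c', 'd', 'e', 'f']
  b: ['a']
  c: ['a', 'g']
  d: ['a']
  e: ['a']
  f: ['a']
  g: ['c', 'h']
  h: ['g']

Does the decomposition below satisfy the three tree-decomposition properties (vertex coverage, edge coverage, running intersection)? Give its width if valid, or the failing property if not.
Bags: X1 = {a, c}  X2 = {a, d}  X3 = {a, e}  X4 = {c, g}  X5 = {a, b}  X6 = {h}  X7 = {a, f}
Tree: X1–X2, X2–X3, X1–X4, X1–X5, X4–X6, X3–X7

No — edge (g,h) lies in no bag.

A tree decomposition must satisfy three properties: every vertex lies in some bag; for every edge, both endpoints lie together in some bag; and for every vertex, the bags containing it form a connected subtree. Here edge (g,h) lies in no bag, so the decomposition is invalid.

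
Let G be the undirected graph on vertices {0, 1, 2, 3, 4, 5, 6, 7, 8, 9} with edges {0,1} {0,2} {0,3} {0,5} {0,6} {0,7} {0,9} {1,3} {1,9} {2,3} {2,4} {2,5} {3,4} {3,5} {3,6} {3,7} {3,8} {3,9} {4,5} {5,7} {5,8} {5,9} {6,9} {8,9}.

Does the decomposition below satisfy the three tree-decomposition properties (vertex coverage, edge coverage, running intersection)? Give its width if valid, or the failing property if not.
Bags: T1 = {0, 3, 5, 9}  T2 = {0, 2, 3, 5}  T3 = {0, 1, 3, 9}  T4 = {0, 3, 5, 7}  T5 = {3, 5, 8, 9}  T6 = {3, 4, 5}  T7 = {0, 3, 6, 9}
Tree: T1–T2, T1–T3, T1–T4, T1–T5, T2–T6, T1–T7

A tree decomposition must satisfy three properties: every vertex lies in some bag; for every edge, both endpoints lie together in some bag; and for every vertex, the bags containing it form a connected subtree. Here edge (2,4) lies in no bag, so the decomposition is invalid.

No — edge (2,4) lies in no bag.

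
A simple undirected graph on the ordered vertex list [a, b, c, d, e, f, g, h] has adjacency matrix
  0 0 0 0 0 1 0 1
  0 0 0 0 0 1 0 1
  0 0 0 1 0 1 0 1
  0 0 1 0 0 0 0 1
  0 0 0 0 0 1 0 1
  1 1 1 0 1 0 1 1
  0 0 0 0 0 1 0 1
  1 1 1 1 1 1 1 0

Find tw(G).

2

A width-2 tree decomposition is:
Bags: B1 = {c, f, h}  B2 = {e, f, h}  B3 = {b, f, h}  B4 = {f, g, h}  B5 = {c, d, h}  B6 = {a, f, h}
Tree: B1–B2, B1–B3, B1–B4, B1–B5, B1–B6
Every bag has size at most 3, so the width is 3 − 1 = 2 and tw(G) ≤ 2. For the lower bound, the 3 vertices {c, d, h} are pairwise adjacent, and any tree decomposition puts a clique entirely inside one bag — forcing width ≥ 2. Therefore the treewidth is 2.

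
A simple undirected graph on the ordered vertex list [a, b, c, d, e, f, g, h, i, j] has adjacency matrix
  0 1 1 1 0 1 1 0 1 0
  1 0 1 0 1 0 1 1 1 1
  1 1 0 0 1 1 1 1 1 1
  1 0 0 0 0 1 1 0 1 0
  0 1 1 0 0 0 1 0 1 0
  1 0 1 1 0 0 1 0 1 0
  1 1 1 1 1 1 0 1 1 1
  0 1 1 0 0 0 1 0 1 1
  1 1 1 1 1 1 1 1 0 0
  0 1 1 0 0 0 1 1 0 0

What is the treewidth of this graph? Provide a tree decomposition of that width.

Every bag has size at most 5, so the width is 5 − 1 = 4 and tw(G) ≤ 4. Conversely, {b, c, g, h, j} is a clique of size 5, and the vertices of any clique must share a bag in every tree decomposition; so some bag has ≥ 5 vertices and tw(G) ≥ 4. Hence tw(G) = 4 exactly.

Treewidth 4.
Bags: B1 = {b, c, e, g, i}  B2 = {b, c, g, h, i}  B3 = {a, b, c, g, i}  B4 = {a, c, f, g, i}  B5 = {b, c, g, h, j}  B6 = {a, d, f, g, i}
Tree: B1–B2, B2–B3, B3–B4, B2–B5, B4–B6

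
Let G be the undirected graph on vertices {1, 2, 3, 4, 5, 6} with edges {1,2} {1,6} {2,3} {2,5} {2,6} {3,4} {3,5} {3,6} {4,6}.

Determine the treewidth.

2

A width-2 tree decomposition is:
Bags: B1 = {2, 3, 6}  B2 = {1, 2, 6}  B3 = {2, 3, 5}  B4 = {3, 4, 6}
Tree: B1–B2, B1–B3, B1–B4
The largest bag has 3 vertices, giving width 2; this decomposition certifies tw(G) ≤ 2. For the lower bound, the 3 vertices {1, 2, 6} are pairwise adjacent, and any tree decomposition puts a clique entirely inside one bag — forcing width ≥ 2. Hence tw(G) = 2 exactly.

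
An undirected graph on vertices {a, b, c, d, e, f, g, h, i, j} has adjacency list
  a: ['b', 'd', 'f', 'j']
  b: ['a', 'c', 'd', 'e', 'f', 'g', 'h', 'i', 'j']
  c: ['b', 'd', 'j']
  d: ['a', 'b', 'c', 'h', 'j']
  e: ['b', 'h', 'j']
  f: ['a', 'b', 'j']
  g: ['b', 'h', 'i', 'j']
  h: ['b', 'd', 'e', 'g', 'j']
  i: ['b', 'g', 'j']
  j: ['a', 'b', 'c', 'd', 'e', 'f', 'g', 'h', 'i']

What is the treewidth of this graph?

3

A width-3 tree decomposition is:
Bags: B1 = {a, b, d, j}  B2 = {b, d, h, j}  B3 = {b, g, h, j}  B4 = {b, c, d, j}  B5 = {b, e, h, j}  B6 = {b, g, i, j}  B7 = {a, b, f, j}
Tree: B1–B2, B2–B3, B2–B4, B3–B5, B3–B6, B1–B7
The largest bag has 4 vertices, giving width 3; this decomposition certifies tw(G) ≤ 3. Conversely, {b, d, h, j} is a clique of size 4, and the vertices of any clique must share a bag in every tree decomposition; so some bag has ≥ 4 vertices and tw(G) ≥ 3. Combining the bounds, tw(G) = 3.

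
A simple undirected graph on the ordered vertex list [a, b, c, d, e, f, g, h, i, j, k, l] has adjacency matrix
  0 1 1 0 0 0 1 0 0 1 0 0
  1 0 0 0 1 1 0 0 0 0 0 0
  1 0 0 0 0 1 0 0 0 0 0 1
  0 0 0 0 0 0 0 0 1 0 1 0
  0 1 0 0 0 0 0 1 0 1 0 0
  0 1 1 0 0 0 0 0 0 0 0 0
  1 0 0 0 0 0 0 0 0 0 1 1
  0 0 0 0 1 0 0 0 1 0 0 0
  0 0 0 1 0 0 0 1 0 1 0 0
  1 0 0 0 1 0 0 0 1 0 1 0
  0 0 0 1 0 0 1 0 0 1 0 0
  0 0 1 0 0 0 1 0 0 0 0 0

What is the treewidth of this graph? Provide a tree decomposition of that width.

Every bag has size at most 4, so the width is 4 − 1 = 3 and tw(G) ≤ 3. For the lower bound: the 4 vertex sets {d,h,i}, {k}, {j}, {a,b,e,g} are disjoint, each induces a connected subgraph, and every pair is joined by at least one edge of G. Contracting each set to a single vertex therefore yields K_{4} as a minor, and since treewidth is minor-monotone, tw(G) ≥ tw(K_{4}) = 3. Hence tw(G) = 3 exactly.

Treewidth 3.
Bags: B1 = {d, h, i, k}  B2 = {h, i, j, k}  B3 = {e, h, j, k}  B4 = {e, g, j, k}  B5 = {a, e, g, j}  B6 = {a, b, e, g}  B7 = {a, b, g, l}  B8 = {a, b, c, l}  B9 = {b, c, f, l}
Tree: B1–B2, B2–B3, B3–B4, B4–B5, B5–B6, B6–B7, B7–B8, B8–B9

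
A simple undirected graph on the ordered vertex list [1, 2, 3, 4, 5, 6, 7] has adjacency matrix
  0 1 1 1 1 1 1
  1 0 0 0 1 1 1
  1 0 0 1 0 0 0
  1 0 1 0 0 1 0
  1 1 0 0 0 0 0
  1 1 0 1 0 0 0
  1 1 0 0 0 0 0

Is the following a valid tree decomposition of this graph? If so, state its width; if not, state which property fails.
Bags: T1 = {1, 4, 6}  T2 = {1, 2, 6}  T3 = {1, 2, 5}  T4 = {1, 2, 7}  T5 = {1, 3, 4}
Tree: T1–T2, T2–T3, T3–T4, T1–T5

Yes; width 2.

Checking the three conditions: (i) the bags cover all of {1, 2, 3, 4, 5, 6, 7}; (ii) for each edge, some bag contains both endpoints; (iii) the bags containing any fixed vertex form a subtree. All hold, so the decomposition is valid with width 3 − 1 = 2.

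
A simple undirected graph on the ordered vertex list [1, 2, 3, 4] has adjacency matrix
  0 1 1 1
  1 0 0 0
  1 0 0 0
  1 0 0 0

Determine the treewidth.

1

A width-1 tree decomposition is:
Bags: B1 = {1, 2}  B2 = {1, 3}  B3 = {1, 4}
Tree: B1–B2, B2–B3
The largest bag has 2 vertices, giving width 1; this decomposition certifies tw(G) ≤ 1. Since G has at least one edge (e.g. 1–2), it is not an edgeless graph, so tw(G) ≥ 1. Therefore the treewidth is 1.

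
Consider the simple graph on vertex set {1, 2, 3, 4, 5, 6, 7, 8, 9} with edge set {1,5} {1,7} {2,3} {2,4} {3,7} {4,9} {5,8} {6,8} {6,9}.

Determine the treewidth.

2

A width-2 tree decomposition is:
Bags: B1 = {5, 6, 8}  B2 = {5, 6, 9}  B3 = {4, 5, 9}  B4 = {2, 4, 5}  B5 = {2, 3, 5}  B6 = {3, 5, 7}  B7 = {1, 5, 7}
Tree: B1–B2, B2–B3, B3–B4, B4–B5, B5–B6, B6–B7
Each bag holds 3 vertices, so the decomposition has width 2, which upper-bounds the treewidth. For the lower bound, G contains the cycle 5–8–6–9–4–2–3–7–1–5, so G is not a forest; only forests have treewidth ≤ 1, hence tw(G) ≥ 2. The upper and lower bounds meet at 2, so that is the treewidth.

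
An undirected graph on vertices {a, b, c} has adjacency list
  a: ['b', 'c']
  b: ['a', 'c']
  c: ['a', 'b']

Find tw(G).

A width-2 tree decomposition is:
Bags: B1 = {a, b, c}
Tree: (single bag)
With just one bag of size 3, the width is 3 − 1 = 2, so tw(G) ≤ 2. Conversely, {a, b, c} is a clique of size 3, and the vertices of any clique must share a bag in every tree decomposition; so some bag has ≥ 3 vertices and tw(G) ≥ 2. Hence tw(G) = 2 exactly.

2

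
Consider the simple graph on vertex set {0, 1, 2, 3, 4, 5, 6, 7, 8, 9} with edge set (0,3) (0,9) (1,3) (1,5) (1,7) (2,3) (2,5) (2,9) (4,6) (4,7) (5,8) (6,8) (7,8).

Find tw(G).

A width-2 tree decomposition is:
Bags: B1 = {0, 2, 9}  B2 = {0, 2, 3}  B3 = {2, 3, 5}  B4 = {1, 3, 5}  B5 = {1, 5, 8}  B6 = {1, 7, 8}  B7 = {6, 7, 8}  B8 = {4, 6, 7}
Tree: B1–B2, B2–B3, B3–B4, B4–B5, B5–B6, B6–B7, B7–B8
The largest bag has 3 vertices, giving width 2; this decomposition certifies tw(G) ≤ 2. For the lower bound, G contains the cycle 9–0–3–2–9, so G is not a forest; only forests have treewidth ≤ 1, hence tw(G) ≥ 2. Therefore the treewidth is 2.

2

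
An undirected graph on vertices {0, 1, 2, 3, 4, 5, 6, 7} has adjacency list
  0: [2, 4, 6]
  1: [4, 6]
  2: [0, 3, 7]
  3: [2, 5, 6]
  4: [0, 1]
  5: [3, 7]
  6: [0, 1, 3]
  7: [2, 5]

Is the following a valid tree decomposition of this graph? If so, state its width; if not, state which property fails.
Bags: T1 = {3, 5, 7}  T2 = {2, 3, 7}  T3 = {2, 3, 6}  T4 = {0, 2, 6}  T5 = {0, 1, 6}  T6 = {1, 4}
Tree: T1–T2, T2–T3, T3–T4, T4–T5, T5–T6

A tree decomposition must satisfy three properties: every vertex lies in some bag; for every edge, both endpoints lie together in some bag; and for every vertex, the bags containing it form a connected subtree. Here edge (0,4) lies in no bag, so the decomposition is invalid.

No — edge (0,4) lies in no bag.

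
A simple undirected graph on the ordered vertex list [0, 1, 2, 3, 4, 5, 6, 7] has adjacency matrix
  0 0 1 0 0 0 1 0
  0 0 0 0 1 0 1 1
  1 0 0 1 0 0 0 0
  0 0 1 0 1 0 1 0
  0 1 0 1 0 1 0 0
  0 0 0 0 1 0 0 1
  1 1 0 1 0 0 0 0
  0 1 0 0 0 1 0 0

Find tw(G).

2

A width-2 tree decomposition is:
Bags: B1 = {0, 2, 6}  B2 = {2, 3, 6}  B3 = {1, 3, 6}  B4 = {1, 3, 4}  B5 = {1, 4, 7}  B6 = {4, 5, 7}
Tree: B1–B2, B2–B3, B3–B4, B4–B5, B5–B6
Every bag has size at most 3, so the width is 3 − 1 = 2 and tw(G) ≤ 2. The edges 0–2–3–6–0 form a cycle, so G is not a tree and its treewidth is at least 2. Therefore the treewidth is 2.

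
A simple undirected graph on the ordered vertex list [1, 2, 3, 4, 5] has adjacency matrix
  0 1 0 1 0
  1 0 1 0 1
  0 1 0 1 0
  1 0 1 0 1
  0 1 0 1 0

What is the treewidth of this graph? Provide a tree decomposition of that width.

Treewidth 2.
One such decomposition:
Bags: B1 = {2, 3, 4}  B2 = {1, 2, 4}  B3 = {2, 4, 5}
Tree: B1–B2, B2–B3

The largest bag has 3 vertices, giving width 2; this decomposition certifies tw(G) ≤ 2. Since 4–3–2–1–4 is a cycle in G, G is not acyclic. Forests are exactly the graphs of treewidth ≤ 1, so tw(G) ≥ 2. Hence tw(G) = 2 exactly.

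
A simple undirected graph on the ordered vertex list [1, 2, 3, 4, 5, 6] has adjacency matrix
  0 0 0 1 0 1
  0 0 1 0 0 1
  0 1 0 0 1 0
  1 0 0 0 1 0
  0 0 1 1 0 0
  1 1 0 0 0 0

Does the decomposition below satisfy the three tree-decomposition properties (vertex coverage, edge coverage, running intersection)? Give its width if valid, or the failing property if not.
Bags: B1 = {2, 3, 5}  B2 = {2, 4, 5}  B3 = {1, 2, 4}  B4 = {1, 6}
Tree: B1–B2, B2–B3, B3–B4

No — edge (2,6) lies in no bag.

A tree decomposition must satisfy three properties: every vertex lies in some bag; for every edge, both endpoints lie together in some bag; and for every vertex, the bags containing it form a connected subtree. Here edge (2,6) lies in no bag, so the decomposition is invalid.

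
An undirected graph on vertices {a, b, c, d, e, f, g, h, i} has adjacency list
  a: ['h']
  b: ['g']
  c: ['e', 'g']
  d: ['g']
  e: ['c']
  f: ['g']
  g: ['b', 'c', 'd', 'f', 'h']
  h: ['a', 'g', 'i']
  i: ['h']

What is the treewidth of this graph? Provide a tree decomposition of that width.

Each bag holds 2 vertices, so the decomposition has width 1, which upper-bounds the treewidth. Since G has at least one edge (e.g. g–h), it is not an edgeless graph, so tw(G) ≥ 1. Therefore the treewidth is 1.

Treewidth 1.
Bags: B1 = {g, h}  B2 = {b, g}  B3 = {h, i}  B4 = {a, h}  B5 = {c, g}  B6 = {f, g}  B7 = {c, e}  B8 = {d, g}
Tree: B1–B2, B1–B3, B3–B4, B2–B5, B5–B6, B5–B7, B1–B8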